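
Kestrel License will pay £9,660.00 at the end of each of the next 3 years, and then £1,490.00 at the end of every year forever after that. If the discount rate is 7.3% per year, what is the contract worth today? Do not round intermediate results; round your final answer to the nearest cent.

PV of 3-year annuity: £9,660.00 × [1 − (1+0.073)^−3] / 0.073 = 25212.58120
Perpetuity value at year 3: £1,490.00 / 0.073 = 20410.95890
PV of perpetuity: 20410.95890 / (1+0.073)^3 = 16522.06180
Total PV = 25212.58120 + 16522.06180 = 41734.64300

£41734.64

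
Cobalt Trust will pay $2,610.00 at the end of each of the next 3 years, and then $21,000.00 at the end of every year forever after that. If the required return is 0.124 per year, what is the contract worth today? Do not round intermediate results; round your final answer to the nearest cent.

$125487.00

PV of 3-year annuity: $2,610.00 × [1 − (1+0.124)^−3] / 0.124 = 6225.94070
Perpetuity value at year 3: $21,000.00 / 0.124 = 169354.83871
PV of perpetuity: 169354.83871 / (1+0.124)^3 = 119261.06297
Total PV = 6225.94070 + 119261.06297 = 125487.00367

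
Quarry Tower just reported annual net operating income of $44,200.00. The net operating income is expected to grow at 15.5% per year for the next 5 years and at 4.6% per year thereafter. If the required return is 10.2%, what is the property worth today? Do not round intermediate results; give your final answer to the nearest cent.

D_1 = 51051.00000
D_2 = 58963.90500
D_3 = 68103.31027
D_4 = 78659.32337
D_5 = 90851.51849
Terminal value at year 5: TV = D_5×(1+g_2)/(r−g_2) = 95030.68834/0.056 = 1696976.57750
P_0 = D_1/(1+r)^1 + D_2/(1+r)^2 + D_3/(1+r)^3 + D_4/(1+r)^4 + D_5/(1+r)^5 + TV/(1+r)^5
    = 46325.77132 + 48553.78029 + 50888.94395 + 53336.41585 + 55901.59737 + 1044161.97950 = 1299168.48829

$1299168.49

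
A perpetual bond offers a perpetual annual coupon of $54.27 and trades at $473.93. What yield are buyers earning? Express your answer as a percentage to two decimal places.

11.45%

P = C/r ⇒ r = C/P = $54.27/$473.93 = 0.114511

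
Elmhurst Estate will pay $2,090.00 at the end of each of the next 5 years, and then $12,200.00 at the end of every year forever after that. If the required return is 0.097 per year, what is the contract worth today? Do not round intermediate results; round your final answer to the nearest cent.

$87152.80

PV of 5-year annuity: $2,090.00 × [1 − (1+0.097)^−5] / 0.097 = 7983.83983
Perpetuity value at year 5: $12,200.00 / 0.097 = 125773.19588
PV of perpetuity: 125773.19588 / (1+0.097)^5 = 79168.96340
Total PV = 7983.83983 + 79168.96340 = 87152.80323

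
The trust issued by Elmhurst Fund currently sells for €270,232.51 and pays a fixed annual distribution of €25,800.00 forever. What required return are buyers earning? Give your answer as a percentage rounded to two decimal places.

9.55%

P = C/r ⇒ r = C/P = €25,800.00/€270,232.51 = 0.095473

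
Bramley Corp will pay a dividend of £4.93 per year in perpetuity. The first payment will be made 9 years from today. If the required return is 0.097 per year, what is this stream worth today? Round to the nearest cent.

£24.23

Value at end of year 8: C / r = £4.93 / 0.097 = £50.8247
Discount to today: PV = £50.8247 / (1 + 0.097)^8 = £50.8247 / 2.097264 = £24.23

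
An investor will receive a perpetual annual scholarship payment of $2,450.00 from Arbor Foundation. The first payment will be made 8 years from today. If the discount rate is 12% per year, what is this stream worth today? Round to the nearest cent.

$9235.46

Value at end of year 7: C / r = $2,450.00 / 0.12 = $20,416.6667
Discount to today: PV = $20,416.6667 / (1 + 0.12)^7 = $20,416.6667 / 2.210681 = $9,235.46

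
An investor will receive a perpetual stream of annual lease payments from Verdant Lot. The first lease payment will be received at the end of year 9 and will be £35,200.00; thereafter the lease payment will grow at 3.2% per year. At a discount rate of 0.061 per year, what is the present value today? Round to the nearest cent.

Value at end of year 8: C₁ / (r − g) = £35,200.00 / (0.061 − 0.032) = £1,213,793.1034
Discount to today: PV = £1,213,793.1034 / (1 + 0.061)^8 = £1,213,793.1034 / 1.605917 = £755,825.59

£755825.59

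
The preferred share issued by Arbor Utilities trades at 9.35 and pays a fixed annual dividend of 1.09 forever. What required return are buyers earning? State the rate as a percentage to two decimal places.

11.66%

P = C/r ⇒ r = C/P = 1.09/9.35 = 0.116578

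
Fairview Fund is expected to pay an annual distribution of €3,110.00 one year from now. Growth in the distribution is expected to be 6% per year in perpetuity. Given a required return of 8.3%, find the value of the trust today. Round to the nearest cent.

€135217.39

Growing perpetuity: P = D₁ / (r − g) = €3,110.0000 / (0.083 − 0.06) = €135,217.39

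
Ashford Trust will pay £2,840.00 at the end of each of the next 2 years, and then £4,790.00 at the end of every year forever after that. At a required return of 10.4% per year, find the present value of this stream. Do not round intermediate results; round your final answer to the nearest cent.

PV of 2-year annuity: £2,840.00 × [1 − (1+0.104)^−2] / 0.104 = 4902.59399
Perpetuity value at year 2: £4,790.00 / 0.104 = 46057.69231
PV of perpetuity: 46057.69231 / (1+0.104)^2 = 37788.88061
Total PV = 4902.59399 + 37788.88061 = 42691.47460

£42691.47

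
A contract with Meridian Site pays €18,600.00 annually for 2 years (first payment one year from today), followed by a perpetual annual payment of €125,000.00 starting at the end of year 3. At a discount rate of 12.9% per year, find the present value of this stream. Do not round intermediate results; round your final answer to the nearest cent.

€791275.07

PV of 2-year annuity: €18,600.00 × [1 − (1+0.129)^−2] / 0.129 = 31067.10046
Perpetuity value at year 2: €125,000.00 / 0.129 = 968992.24806
PV of perpetuity: 968992.24806 / (1+0.129)^2 = 760207.97076
Total PV = 31067.10046 + 760207.97076 = 791275.07123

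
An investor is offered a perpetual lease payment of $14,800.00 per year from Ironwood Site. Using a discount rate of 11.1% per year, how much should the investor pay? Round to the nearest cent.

$133333.33

Level perpetuity: PV = C / r = $14,800.00 / 0.111 = $133,333.33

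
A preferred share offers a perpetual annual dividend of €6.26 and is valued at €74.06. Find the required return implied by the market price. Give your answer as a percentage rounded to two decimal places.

P = C/r ⇒ r = C/P = €6.26/€74.06 = 0.084526

8.45%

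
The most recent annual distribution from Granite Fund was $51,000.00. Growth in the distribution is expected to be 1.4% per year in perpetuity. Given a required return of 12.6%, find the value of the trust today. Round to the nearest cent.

$461732.14

D₁ = D₀ × (1 + g) = $51,000.00 × 1.014 = $51,714.0000
Growing perpetuity: P = D₁ / (r − g) = $51,714.0000 / (0.126 − 0.014) = $461,732.14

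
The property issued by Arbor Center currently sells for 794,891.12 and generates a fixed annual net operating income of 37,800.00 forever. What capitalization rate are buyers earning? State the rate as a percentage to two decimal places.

P = C/r ⇒ r = C/P = 37,800.00/794,891.12 = 0.047554

4.76%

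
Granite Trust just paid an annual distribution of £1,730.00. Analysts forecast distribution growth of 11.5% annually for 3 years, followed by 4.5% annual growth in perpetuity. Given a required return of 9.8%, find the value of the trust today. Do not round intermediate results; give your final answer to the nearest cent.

£41071.77

D_1 = 1928.95000
D_2 = 2150.77925
D_3 = 2398.11886
Terminal value at year 3: TV = D_3×(1+g_2)/(r−g_2) = 2506.03421/0.053 = 47283.66439
P_0 = D_1/(1+r)^1 + D_2/(1+r)^2 + D_3/(1+r)^3 + TV/(1+r)^3
    = 1756.78506 + 1783.98483 + 1811.60573 + 35719.39594 = 41071.77156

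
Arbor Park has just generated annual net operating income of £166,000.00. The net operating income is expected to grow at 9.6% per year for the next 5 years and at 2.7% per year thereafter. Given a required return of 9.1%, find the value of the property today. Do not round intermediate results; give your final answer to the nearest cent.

D_1 = 181936.00000
D_2 = 199401.85600
D_3 = 218544.43418
D_4 = 239524.69986
D_5 = 262519.07104
Terminal value at year 5: TV = D_5×(1+g_2)/(r−g_2) = 269607.08596/0.064 = 4212610.71815
P_0 = D_1/(1+r)^1 + D_2/(1+r)^2 + D_3/(1+r)^3 + D_4/(1+r)^4 + D_5/(1+r)^5 + TV/(1+r)^5
    = 166760.76994 + 167525.02644 + 168292.78550 + 169064.06316 + 169838.87555 + 2725383.20609 = 3566864.72669

£3566864.73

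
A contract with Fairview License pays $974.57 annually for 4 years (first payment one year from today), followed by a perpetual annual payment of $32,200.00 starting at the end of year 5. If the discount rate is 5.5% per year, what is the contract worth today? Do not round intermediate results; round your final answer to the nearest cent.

$476004.73

PV of 4-year annuity: $974.57 × [1 − (1+0.055)^−4] / 0.055 = 3416.01415
Perpetuity value at year 4: $32,200.00 / 0.055 = 585454.54545
PV of perpetuity: 585454.54545 / (1+0.055)^4 = 472588.71153
Total PV = 3416.01415 + 472588.71153 = 476004.72569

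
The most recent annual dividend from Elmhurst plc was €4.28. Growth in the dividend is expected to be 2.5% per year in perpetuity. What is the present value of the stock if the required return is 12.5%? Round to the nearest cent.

€43.87

D₁ = D₀ × (1 + g) = €4.28 × 1.025 = €4.3870
Growing perpetuity: P = D₁ / (r − g) = €4.3870 / (0.125 − 0.025) = €43.87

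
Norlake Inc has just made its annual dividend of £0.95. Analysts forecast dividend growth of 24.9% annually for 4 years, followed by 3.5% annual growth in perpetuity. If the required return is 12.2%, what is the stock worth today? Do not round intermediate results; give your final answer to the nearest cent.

£22.36

D_1 = 1.18655
D_2 = 1.48200
D_3 = 1.85102
D_4 = 2.31192
Terminal value at year 4: TV = D_4×(1+g_2)/(r−g_2) = 2.39284/0.087 = 27.50391
P_0 = D_1/(1+r)^1 + D_2/(1+r)^2 + D_3/(1+r)^3 + D_4/(1+r)^4 + TV/(1+r)^4
    = 1.05753 + 1.17723 + 1.31049 + 1.45882 + 17.35494 = 22.35901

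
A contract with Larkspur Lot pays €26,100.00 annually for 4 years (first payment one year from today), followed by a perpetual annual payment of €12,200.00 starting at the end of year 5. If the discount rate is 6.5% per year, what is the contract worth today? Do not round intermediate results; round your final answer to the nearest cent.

PV of 4-year annuity: €26,100.00 × [1 − (1+0.065)^−4] / 0.065 = 89413.34350
Perpetuity value at year 4: €12,200.00 / 0.065 = 187692.30769
PV of perpetuity: 187692.30769 / (1+0.065)^4 = 145897.56475
Total PV = 89413.34350 + 145897.56475 = 235310.90825

€235310.91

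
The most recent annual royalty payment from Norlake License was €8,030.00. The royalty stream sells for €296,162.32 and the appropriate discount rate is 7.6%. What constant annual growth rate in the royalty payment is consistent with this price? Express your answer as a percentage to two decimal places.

P = D₀(1+g)/(r−g) ⇒ P(r−g) = D₀(1+g) ⇒ g(P+D₀) = P·r − D₀
g = (P·r − D₀)/(P + D₀) = (€296,162.32×0.076 − €8,030.00) / (€296,162.32 + €8,030.00) = 0.047596

4.76%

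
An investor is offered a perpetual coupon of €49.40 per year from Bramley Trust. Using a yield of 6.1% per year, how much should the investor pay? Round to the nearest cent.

€809.84

Level perpetuity: PV = C / r = €49.40 / 0.061 = €809.84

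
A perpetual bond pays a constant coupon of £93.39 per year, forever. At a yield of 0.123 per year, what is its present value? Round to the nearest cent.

£759.27

Level perpetuity: PV = C / r = £93.39 / 0.123 = £759.27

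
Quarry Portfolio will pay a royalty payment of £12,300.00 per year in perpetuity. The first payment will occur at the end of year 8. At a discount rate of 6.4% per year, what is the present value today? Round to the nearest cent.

£124489.79

Value at end of year 7: C / r = £12,300.00 / 0.064 = £192,187.5000
Discount to today: PV = £192,187.5000 / (1 + 0.064)^7 = £192,187.5000 / 1.543801 = £124,489.79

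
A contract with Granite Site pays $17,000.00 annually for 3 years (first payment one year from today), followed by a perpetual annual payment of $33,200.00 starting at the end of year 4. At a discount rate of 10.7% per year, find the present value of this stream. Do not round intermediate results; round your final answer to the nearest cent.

$270484.72

PV of 3-year annuity: $17,000.00 × [1 − (1+0.107)^−3] / 0.107 = 41760.87315
Perpetuity value at year 3: $33,200.00 / 0.107 = 310280.37383
PV of perpetuity: 310280.37383 / (1+0.107)^3 = 228723.84510
Total PV = 41760.87315 + 228723.84510 = 270484.71825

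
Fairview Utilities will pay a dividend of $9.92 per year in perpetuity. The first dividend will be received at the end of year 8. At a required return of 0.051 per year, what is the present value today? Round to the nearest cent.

$137.32

Value at end of year 7: C / r = $9.92 / 0.051 = $194.5098
Discount to today: PV = $194.5098 / (1 + 0.051)^7 = $194.5098 / 1.416508 = $137.32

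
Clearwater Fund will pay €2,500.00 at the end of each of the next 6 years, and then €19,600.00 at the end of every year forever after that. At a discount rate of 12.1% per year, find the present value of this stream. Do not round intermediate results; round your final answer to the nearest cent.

€91877.07

PV of 6-year annuity: €2,500.00 × [1 − (1+0.121)^−6] / 0.121 = 10249.47340
Perpetuity value at year 6: €19,600.00 / 0.121 = 161983.47107
PV of perpetuity: 161983.47107 / (1+0.121)^6 = 81627.59959
Total PV = 10249.47340 + 81627.59959 = 91877.07300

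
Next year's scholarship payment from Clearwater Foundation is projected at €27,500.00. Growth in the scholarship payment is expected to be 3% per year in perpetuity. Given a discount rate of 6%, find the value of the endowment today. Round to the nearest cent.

Growing perpetuity: P = D₁ / (r − g) = €27,500.0000 / (0.06 − 0.03) = €916,666.67

€916666.67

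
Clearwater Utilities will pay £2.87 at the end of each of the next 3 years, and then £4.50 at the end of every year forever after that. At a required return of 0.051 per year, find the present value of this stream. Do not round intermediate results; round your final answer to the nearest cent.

PV of 3-year annuity: £2.87 × [1 − (1+0.051)^−3] / 0.051 = 7.80110
Perpetuity value at year 3: £4.50 / 0.051 = 88.23529
PV of perpetuity: 88.23529 / (1+0.051)^3 = 76.00360
Total PV = 7.80110 + 76.00360 = 83.80470

£83.80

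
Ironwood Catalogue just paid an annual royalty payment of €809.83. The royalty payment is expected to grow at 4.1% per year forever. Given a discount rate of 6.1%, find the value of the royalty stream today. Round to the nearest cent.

€42151.65

D₁ = D₀ × (1 + g) = €809.83 × 1.041 = €843.0330
Growing perpetuity: P = D₁ / (r − g) = €843.0330 / (0.061 − 0.041) = €42,151.65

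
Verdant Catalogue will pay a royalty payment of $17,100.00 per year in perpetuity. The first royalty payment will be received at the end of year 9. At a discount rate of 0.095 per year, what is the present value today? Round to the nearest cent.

$87088.25

Value at end of year 8: C / r = $17,100.00 / 0.095 = $180,000.0000
Discount to today: PV = $180,000.0000 / (1 + 0.095)^8 = $180,000.0000 / 2.066869 = $87,088.25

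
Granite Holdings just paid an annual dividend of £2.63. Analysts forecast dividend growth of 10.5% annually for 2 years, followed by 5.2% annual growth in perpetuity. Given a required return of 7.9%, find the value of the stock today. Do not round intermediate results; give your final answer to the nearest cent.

D_1 = 2.90615
D_2 = 3.21130
Terminal value at year 2: TV = D_2×(1+g_2)/(r−g_2) = 3.37828/0.027 = 125.12160
P_0 = D_1/(1+r)^1 + D_2/(1+r)^2 + TV/(1+r)^2
    = 2.69337 + 2.75827 + 107.47053 = 112.92218

£112.92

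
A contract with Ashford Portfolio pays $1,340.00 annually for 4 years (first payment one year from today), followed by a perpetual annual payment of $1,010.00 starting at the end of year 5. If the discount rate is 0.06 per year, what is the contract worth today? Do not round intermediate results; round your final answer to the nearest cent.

PV of 4-year annuity: $1,340.00 × [1 − (1+0.06)^−4] / 0.06 = 4643.24152
Perpetuity value at year 4: $1,010.00 / 0.06 = 16833.33333
PV of perpetuity: 16833.33333 / (1+0.06)^4 = 13333.57666
Total PV = 4643.24152 + 13333.57666 = 17976.81819

$17976.82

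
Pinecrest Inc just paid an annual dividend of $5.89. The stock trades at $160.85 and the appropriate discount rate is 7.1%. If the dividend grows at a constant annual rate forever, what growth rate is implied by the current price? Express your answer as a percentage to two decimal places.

3.32%

P = D₀(1+g)/(r−g) ⇒ P(r−g) = D₀(1+g) ⇒ g(P+D₀) = P·r − D₀
g = (P·r − D₀)/(P + D₀) = ($160.85×0.071 − $5.89) / ($160.85 + $5.89) = 0.033168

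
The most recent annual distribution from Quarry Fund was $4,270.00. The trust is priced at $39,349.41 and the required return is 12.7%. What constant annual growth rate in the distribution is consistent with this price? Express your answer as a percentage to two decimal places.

P = D₀(1+g)/(r−g) ⇒ P(r−g) = D₀(1+g) ⇒ g(P+D₀) = P·r − D₀
g = (P·r − D₀)/(P + D₀) = ($39,349.41×0.127 − $4,270.00) / ($39,349.41 + $4,270.00) = 0.016675

1.67%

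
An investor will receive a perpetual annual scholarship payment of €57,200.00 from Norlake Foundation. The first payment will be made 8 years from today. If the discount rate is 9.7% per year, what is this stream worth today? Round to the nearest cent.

Value at end of year 7: C / r = €57,200.00 / 0.097 = €589,690.7216
Discount to today: PV = €589,690.7216 / (1 + 0.097)^7 = €589,690.7216 / 1.911817 = €308,445.12

€308445.12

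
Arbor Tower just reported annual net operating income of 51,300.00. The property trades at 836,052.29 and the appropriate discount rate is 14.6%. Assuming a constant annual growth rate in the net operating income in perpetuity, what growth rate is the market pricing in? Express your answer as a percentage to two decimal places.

P = D₀(1+g)/(r−g) ⇒ P(r−g) = D₀(1+g) ⇒ g(P+D₀) = P·r − D₀
g = (P·r − D₀)/(P + D₀) = (836,052.29×0.146 − 51,300.00) / (836,052.29 + 51,300.00) = 0.079747

7.97%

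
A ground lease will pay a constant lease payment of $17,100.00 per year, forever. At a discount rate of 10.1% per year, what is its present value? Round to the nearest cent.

Level perpetuity: PV = C / r = $17,100.00 / 0.101 = $169,306.93

$169306.93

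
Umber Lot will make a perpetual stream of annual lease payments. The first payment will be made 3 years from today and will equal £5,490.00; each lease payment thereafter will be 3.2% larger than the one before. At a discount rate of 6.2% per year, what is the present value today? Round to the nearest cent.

Value at end of year 2: C₁ / (r − g) = £5,490.00 / (0.062 − 0.032) = £183,000.0000
Discount to today: PV = £183,000.0000 / (1 + 0.062)^2 = £183,000.0000 / 1.127844 = £162,256.48

£162256.48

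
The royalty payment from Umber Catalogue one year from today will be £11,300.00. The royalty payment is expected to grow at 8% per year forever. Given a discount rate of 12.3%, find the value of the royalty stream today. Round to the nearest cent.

Growing perpetuity: P = D₁ / (r − g) = £11,300.0000 / (0.123 − 0.08) = £262,790.70

£262790.70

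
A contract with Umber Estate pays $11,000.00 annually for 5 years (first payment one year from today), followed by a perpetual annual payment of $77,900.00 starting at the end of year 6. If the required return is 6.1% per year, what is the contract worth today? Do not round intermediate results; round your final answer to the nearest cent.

PV of 5-year annuity: $11,000.00 × [1 − (1+0.061)^−5] / 0.061 = 46210.22024
Perpetuity value at year 5: $77,900.00 / 0.061 = 1277049.18033
PV of perpetuity: 1277049.18033 / (1+0.061)^5 = 949796.80242
Total PV = 46210.22024 + 949796.80242 = 996007.02266

$996007.02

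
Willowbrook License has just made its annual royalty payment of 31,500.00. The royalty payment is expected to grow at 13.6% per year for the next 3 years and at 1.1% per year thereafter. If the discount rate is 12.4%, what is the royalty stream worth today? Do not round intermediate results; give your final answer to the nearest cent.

387482.84

D_1 = 35784.00000
D_2 = 40650.62400
D_3 = 46179.10886
Terminal value at year 3: TV = D_3×(1+g_2)/(r−g_2) = 46687.07906/0.113 = 413159.99169
P_0 = D_1/(1+r)^1 + D_2/(1+r)^2 + D_3/(1+r)^3 + TV/(1+r)^3
    = 31836.29893 + 32176.18824 + 32519.70627 + 290950.64635 = 387482.83980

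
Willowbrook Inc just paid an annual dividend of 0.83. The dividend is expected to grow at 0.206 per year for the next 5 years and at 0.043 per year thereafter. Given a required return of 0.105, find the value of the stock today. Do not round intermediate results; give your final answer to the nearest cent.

27.06

D_1 = 1.00098
D_2 = 1.20718
D_3 = 1.45586
D_4 = 1.75577
D_5 = 2.11746
Terminal value at year 5: TV = D_5×(1+g_2)/(r−g_2) = 2.20851/0.062 = 35.62109
P_0 = D_1/(1+r)^1 + D_2/(1+r)^2 + D_3/(1+r)^3 + D_4/(1+r)^4 + D_5/(1+r)^5 + TV/(1+r)^5
    = 0.90586 + 0.98866 + 1.07903 + 1.17766 + 1.28530 + 21.62200 = 27.05851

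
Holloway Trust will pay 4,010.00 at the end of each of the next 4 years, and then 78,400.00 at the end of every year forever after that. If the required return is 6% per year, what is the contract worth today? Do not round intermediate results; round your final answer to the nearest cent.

PV of 4-year annuity: 4,010.00 × [1 − (1+0.06)^−4] / 0.06 = 13895.07351
Perpetuity value at year 4: 78,400.00 / 0.06 = 1306666.66667
PV of perpetuity: 1306666.66667 / (1+0.06)^4 = 1035002.38663
Total PV = 13895.07351 + 1035002.38663 = 1048897.46014

1048897.46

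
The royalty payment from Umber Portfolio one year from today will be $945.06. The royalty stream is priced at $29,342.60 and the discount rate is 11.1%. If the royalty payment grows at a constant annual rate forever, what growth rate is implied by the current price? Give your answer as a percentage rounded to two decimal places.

P = D₁/(r−g) ⇒ g = r − D₁/P = 0.111 − $945.06/$29,342.60 = 0.078792

7.88%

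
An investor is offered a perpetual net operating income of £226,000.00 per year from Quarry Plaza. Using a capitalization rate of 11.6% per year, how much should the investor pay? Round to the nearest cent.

£1948275.86

Level perpetuity: PV = C / r = £226,000.00 / 0.116 = £1,948,275.86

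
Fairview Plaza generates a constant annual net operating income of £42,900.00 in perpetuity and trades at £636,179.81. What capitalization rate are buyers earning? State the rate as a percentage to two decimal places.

6.74%

P = C/r ⇒ r = C/P = £42,900.00/£636,179.81 = 0.067434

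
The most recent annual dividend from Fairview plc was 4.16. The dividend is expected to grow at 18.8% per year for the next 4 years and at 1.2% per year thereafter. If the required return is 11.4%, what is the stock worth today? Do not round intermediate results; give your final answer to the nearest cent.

D_1 = 4.94208
D_2 = 5.87119
D_3 = 6.97497
D_4 = 8.28627
Terminal value at year 4: TV = D_4×(1+g_2)/(r−g_2) = 8.38571/0.102 = 82.21280
P_0 = D_1/(1+r)^1 + D_2/(1+r)^2 + D_3/(1+r)^3 + D_4/(1+r)^4 + TV/(1+r)^4
    = 4.43634 + 4.73103 + 5.04530 + 5.38045 + 53.38247 = 72.97559

72.98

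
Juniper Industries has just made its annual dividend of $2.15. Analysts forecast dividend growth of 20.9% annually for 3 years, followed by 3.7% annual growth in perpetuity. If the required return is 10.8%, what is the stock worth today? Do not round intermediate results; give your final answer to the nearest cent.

$48.50

D_1 = 2.59935
D_2 = 3.14261
D_3 = 3.79942
Terminal value at year 3: TV = D_3×(1+g_2)/(r−g_2) = 3.94000/0.071 = 55.49294
P_0 = D_1/(1+r)^1 + D_2/(1+r)^2 + D_3/(1+r)^3 + TV/(1+r)^3
    = 2.34598 + 2.55983 + 2.79317 + 40.79609 = 48.49508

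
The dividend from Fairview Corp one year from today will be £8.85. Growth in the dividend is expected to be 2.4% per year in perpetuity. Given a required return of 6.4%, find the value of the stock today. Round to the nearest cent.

Growing perpetuity: P = D₁ / (r − g) = £8.8500 / (0.064 − 0.024) = £221.25

£221.25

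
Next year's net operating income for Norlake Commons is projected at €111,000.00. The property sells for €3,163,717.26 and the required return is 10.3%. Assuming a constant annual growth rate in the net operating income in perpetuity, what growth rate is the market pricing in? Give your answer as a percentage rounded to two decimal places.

P = D₁/(r−g) ⇒ g = r − D₁/P = 0.103 − €111,000.00/€3,163,717.26 = 0.067915

6.79%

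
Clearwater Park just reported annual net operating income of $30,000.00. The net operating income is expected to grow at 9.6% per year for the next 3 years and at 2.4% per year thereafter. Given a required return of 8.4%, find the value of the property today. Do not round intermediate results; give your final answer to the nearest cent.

$621199.98

D_1 = 32880.00000
D_2 = 36036.48000
D_3 = 39495.98208
Terminal value at year 3: TV = D_3×(1+g_2)/(r−g_2) = 40443.88565/0.06 = 674064.76083
P_0 = D_1/(1+r)^1 + D_2/(1+r)^2 + D_3/(1+r)^3 + TV/(1+r)^3
    = 30332.10332 + 30667.88306 + 31007.37992 + 529192.61735 = 621199.98366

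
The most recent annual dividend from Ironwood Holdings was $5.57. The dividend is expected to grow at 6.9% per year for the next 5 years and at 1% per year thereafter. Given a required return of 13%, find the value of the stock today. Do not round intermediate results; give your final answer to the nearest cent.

D_1 = 5.95433
D_2 = 6.36518
D_3 = 6.80438
D_4 = 7.27388
D_5 = 7.77578
Terminal value at year 5: TV = D_5×(1+g_2)/(r−g_2) = 7.85353/0.12 = 65.44611
P_0 = D_1/(1+r)^1 + D_2/(1+r)^2 + D_3/(1+r)^3 + D_4/(1+r)^4 + D_5/(1+r)^5 + TV/(1+r)^5
    = 5.26932 + 4.98487 + 4.71577 + 4.46121 + 4.22038 + 35.52153 = 59.17307

$59.17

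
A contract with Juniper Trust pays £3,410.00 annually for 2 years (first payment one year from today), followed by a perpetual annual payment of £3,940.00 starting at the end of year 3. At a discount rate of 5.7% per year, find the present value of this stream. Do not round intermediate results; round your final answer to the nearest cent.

PV of 2-year annuity: £3,410.00 × [1 − (1+0.057)^−2] / 0.057 = 6278.25131
Perpetuity value at year 2: £3,940.00 / 0.057 = 69122.80702
PV of perpetuity: 69122.80702 / (1+0.057)^2 = 61868.75711
Total PV = 6278.25131 + 61868.75711 = 68147.00843

£68147.01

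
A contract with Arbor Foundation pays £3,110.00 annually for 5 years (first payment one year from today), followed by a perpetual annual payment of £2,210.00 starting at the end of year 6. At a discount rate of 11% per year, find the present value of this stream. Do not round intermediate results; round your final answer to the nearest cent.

PV of 5-year annuity: £3,110.00 × [1 − (1+0.11)^−5] / 0.11 = 11494.23972
Perpetuity value at year 5: £2,210.00 / 0.11 = 20090.90909
PV of perpetuity: 20090.90909 / (1+0.11)^5 = 11922.97668
Total PV = 11494.23972 + 11922.97668 = 23417.21641

£23417.22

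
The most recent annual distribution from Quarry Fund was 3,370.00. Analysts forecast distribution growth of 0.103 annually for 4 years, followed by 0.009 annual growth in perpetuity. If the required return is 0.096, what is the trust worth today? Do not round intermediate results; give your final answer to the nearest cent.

D_1 = 3717.11000
D_2 = 4099.97233
D_3 = 4522.26948
D_4 = 4988.06324
Terminal value at year 4: TV = D_4×(1+g_2)/(r−g_2) = 5032.95581/0.087 = 57850.06673
P_0 = D_1/(1+r)^1 + D_2/(1+r)^2 + D_3/(1+r)^3 + D_4/(1+r)^4 + TV/(1+r)^4
    = 3391.52372 + 3413.18491 + 3434.98445 + 3456.92322 + 40092.36243 = 53788.97874

53788.98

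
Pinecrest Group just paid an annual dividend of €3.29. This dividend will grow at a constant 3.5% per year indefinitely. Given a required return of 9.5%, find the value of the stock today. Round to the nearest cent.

€56.75

D₁ = D₀ × (1 + g) = €3.29 × 1.035 = €3.4052
Growing perpetuity: P = D₁ / (r − g) = €3.4052 / (0.095 − 0.035) = €56.75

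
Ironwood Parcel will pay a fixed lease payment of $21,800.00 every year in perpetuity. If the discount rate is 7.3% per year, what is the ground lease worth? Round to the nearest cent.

$298630.14

Level perpetuity: PV = C / r = $21,800.00 / 0.073 = $298,630.14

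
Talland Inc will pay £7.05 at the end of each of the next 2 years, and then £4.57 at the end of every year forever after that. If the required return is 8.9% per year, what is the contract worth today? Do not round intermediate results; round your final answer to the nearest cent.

PV of 2-year annuity: £7.05 × [1 − (1+0.089)^−2] / 0.089 = 12.41858
Perpetuity value at year 2: £4.57 / 0.089 = 51.34831
PV of perpetuity: 51.34831 / (1+0.089)^2 = 43.29826
Total PV = 12.41858 + 43.29826 = 55.71683

£55.72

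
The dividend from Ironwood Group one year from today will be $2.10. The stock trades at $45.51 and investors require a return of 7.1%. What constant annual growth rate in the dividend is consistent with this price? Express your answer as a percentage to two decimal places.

2.49%

P = D₁/(r−g) ⇒ g = r − D₁/P = 0.071 − $2.10/$45.51 = 0.024856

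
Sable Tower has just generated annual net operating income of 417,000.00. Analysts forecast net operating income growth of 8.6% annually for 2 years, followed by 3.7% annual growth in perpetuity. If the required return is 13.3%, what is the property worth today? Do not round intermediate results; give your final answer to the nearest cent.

4921326.90

D_1 = 452862.00000
D_2 = 491808.13200
Terminal value at year 2: TV = D_2×(1+g_2)/(r−g_2) = 510005.03288/0.096 = 5312552.42587
P_0 = D_1/(1+r)^1 + D_2/(1+r)^2 + TV/(1+r)^2
    = 399701.67696 + 383120.93661 + 4138504.28404 = 4921326.89762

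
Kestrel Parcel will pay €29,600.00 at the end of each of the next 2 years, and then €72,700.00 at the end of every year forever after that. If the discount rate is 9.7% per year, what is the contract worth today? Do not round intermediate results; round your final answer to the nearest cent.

€674380.64

PV of 2-year annuity: €29,600.00 × [1 − (1+0.097)^−2] / 0.097 = 51579.47132
Perpetuity value at year 2: €72,700.00 / 0.097 = 749484.53608
PV of perpetuity: 749484.53608 / (1+0.097)^2 = 622801.17240
Total PV = 51579.47132 + 622801.17240 = 674380.64372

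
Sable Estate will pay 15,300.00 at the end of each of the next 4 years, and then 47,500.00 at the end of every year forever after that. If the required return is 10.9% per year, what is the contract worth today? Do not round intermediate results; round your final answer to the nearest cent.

PV of 4-year annuity: 15,300.00 × [1 − (1+0.109)^−4] / 0.109 = 47568.94428
Perpetuity value at year 4: 47,500.00 / 0.109 = 435779.81651
PV of perpetuity: 435779.81651 / (1+0.109)^4 = 288098.45355
Total PV = 47568.94428 + 288098.45355 = 335667.39783

335667.40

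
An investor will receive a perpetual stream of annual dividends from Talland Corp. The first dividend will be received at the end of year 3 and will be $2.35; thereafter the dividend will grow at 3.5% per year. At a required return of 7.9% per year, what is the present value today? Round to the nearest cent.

$45.87

Value at end of year 2: C₁ / (r − g) = $2.35 / (0.079 − 0.035) = $53.4091
Discount to today: PV = $53.4091 / (1 + 0.079)^2 = $53.4091 / 1.164241 = $45.87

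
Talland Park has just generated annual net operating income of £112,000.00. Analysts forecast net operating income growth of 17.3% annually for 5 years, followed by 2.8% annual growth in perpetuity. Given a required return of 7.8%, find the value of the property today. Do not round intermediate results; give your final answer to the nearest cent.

£4239309.52

D_1 = 131376.00000
D_2 = 154104.04800
D_3 = 180764.04830
D_4 = 212036.22866
D_5 = 248718.49622
Terminal value at year 5: TV = D_5×(1+g_2)/(r−g_2) = 255682.61411/0.05 = 5113652.28226
P_0 = D_1/(1+r)^1 + D_2/(1+r)^2 + D_3/(1+r)^3 + D_4/(1+r)^4 + D_5/(1+r)^5 + TV/(1+r)^5
    = 121870.12987 + 132610.07638 + 144296.49313 + 157012.78891 + 170849.72299 + 3512670.30475 = 4239309.51603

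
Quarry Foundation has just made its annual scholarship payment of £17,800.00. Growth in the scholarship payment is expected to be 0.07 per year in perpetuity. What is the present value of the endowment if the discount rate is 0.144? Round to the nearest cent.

D₁ = D₀ × (1 + g) = £17,800.00 × 1.07 = £19,046.0000
Growing perpetuity: P = D₁ / (r − g) = £19,046.0000 / (0.144 − 0.07) = £257,378.38

£257378.38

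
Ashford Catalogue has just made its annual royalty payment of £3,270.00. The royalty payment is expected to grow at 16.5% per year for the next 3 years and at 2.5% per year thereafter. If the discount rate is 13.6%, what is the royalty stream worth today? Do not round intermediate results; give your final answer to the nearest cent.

D_1 = 3809.55000
D_2 = 4438.12575
D_3 = 5170.41650
Terminal value at year 3: TV = D_3×(1+g_2)/(r−g_2) = 5299.67691/0.111 = 47744.83704
P_0 = D_1/(1+r)^1 + D_2/(1+r)^2 + D_3/(1+r)^3 + TV/(1+r)^3
    = 3353.47711 + 3439.08524 + 3526.87879 + 32568.02489 = 42887.46603

£42887.47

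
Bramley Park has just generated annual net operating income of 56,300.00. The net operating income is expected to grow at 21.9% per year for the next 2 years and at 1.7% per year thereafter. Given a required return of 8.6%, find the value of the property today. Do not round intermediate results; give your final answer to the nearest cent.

1179638.80

D_1 = 68629.70000
D_2 = 83659.60430
Terminal value at year 2: TV = D_2×(1+g_2)/(r−g_2) = 85081.81757/0.069 = 1233069.81990
P_0 = D_1/(1+r)^1 + D_2/(1+r)^2 + TV/(1+r)^2
    = 63194.93554 + 70934.27848 + 1045509.58279 = 1179638.79681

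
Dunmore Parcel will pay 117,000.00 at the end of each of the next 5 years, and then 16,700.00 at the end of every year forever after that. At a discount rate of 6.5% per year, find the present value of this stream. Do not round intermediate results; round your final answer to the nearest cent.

PV of 5-year annuity: 117,000.00 × [1 − (1+0.065)^−5] / 0.065 = 486214.49426
Perpetuity value at year 5: 16,700.00 / 0.065 = 256923.07692
PV of perpetuity: 256923.07692 / (1+0.065)^5 = 187523.23031
Total PV = 486214.49426 + 187523.23031 = 673737.72457

673737.72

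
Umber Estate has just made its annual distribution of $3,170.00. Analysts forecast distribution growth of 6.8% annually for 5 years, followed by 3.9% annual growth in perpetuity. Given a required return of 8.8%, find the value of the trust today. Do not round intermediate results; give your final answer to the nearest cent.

$76258.96

D_1 = 3385.56000
D_2 = 3615.77808
D_3 = 3861.65099
D_4 = 4124.24326
D_5 = 4404.69180
Terminal value at year 5: TV = D_5×(1+g_2)/(r−g_2) = 4576.47478/0.049 = 93397.44446
P_0 = D_1/(1+r)^1 + D_2/(1+r)^2 + D_3/(1+r)^3 + D_4/(1+r)^4 + D_5/(1+r)^5 + TV/(1+r)^5
    = 3111.72794 + 3054.52706 + 2998.37767 + 2943.26043 + 2889.15638 + 61261.90767 = 76258.95714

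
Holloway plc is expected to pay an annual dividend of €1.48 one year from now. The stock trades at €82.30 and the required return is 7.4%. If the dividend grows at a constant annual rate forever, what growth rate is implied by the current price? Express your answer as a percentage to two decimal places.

5.60%

P = D₁/(r−g) ⇒ g = r − D₁/P = 0.074 − €1.48/€82.30 = 0.056017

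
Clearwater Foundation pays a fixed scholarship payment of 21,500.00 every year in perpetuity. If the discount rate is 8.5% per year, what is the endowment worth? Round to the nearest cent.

Level perpetuity: PV = C / r = 21,500.00 / 0.085 = 252,941.18

252941.18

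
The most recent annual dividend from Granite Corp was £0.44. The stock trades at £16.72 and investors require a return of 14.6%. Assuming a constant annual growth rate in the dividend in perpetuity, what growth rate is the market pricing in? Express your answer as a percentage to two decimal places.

11.66%

P = D₀(1+g)/(r−g) ⇒ P(r−g) = D₀(1+g) ⇒ g(P+D₀) = P·r − D₀
g = (P·r − D₀)/(P + D₀) = (£16.72×0.146 − £0.44) / (£16.72 + £0.44) = 0.116615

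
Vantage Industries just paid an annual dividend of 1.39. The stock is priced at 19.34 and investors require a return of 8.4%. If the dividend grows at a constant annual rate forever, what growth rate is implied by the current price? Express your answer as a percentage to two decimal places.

1.13%

P = D₀(1+g)/(r−g) ⇒ P(r−g) = D₀(1+g) ⇒ g(P+D₀) = P·r − D₀
g = (P·r − D₀)/(P + D₀) = (19.34×0.084 − 1.39) / (19.34 + 1.39) = 0.011315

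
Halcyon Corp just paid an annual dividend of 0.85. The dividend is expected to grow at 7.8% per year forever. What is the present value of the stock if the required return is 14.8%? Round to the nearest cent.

D₁ = D₀ × (1 + g) = 0.85 × 1.078 = 0.9163
Growing perpetuity: P = D₁ / (r − g) = 0.9163 / (0.148 − 0.078) = 13.09

13.09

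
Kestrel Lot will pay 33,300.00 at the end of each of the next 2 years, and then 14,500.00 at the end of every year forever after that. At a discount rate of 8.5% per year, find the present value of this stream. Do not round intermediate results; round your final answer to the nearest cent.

PV of 2-year annuity: 33,300.00 × [1 − (1+0.085)^−2] / 0.085 = 58978.10529
Perpetuity value at year 2: 14,500.00 / 0.085 = 170588.23529
PV of perpetuity: 170588.23529 / (1+0.085)^2 = 144907.07834
Total PV = 58978.10529 + 144907.07834 = 203885.18363

203885.18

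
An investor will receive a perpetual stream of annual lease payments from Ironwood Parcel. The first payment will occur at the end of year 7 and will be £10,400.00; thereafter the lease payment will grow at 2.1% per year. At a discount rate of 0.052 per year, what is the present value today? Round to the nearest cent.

Value at end of year 6: C₁ / (r − g) = £10,400.00 / (0.052 − 0.021) = £335,483.8710
Discount to today: PV = £335,483.8710 / (1 + 0.052)^6 = £335,483.8710 / 1.355484 = £247,501.14

£247501.14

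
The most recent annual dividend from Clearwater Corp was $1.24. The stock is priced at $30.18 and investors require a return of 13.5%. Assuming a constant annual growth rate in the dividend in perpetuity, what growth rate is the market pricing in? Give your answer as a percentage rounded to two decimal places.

P = D₀(1+g)/(r−g) ⇒ P(r−g) = D₀(1+g) ⇒ g(P+D₀) = P·r − D₀
g = (P·r − D₀)/(P + D₀) = ($30.18×0.135 − $1.24) / ($30.18 + $1.24) = 0.090207

9.02%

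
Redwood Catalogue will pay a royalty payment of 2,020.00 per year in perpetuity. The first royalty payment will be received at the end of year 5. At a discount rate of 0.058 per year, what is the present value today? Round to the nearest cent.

27795.90

Value at end of year 4: C / r = 2,020.00 / 0.058 = 34,827.5862
Discount to today: PV = 34,827.5862 / (1 + 0.058)^4 = 34,827.5862 / 1.252976 = 27,795.90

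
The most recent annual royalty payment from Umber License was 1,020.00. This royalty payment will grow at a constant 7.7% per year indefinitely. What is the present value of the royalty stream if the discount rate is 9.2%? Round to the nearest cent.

73236.00

D₁ = D₀ × (1 + g) = 1,020.00 × 1.077 = 1,098.5400
Growing perpetuity: P = D₁ / (r − g) = 1,098.5400 / (0.092 − 0.077) = 73,236.00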